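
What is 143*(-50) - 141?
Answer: -7291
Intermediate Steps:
143*(-50) - 141 = -7150 - 141 = -7291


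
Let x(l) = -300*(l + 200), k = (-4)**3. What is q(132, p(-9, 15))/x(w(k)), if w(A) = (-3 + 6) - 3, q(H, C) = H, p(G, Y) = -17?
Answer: -11/5000 ≈ -0.0022000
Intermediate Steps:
k = -64
w(A) = 0 (w(A) = 3 - 3 = 0)
x(l) = -60000 - 300*l (x(l) = -300*(200 + l) = -60000 - 300*l)
q(132, p(-9, 15))/x(w(k)) = 132/(-60000 - 300*0) = 132/(-60000 + 0) = 132/(-60000) = 132*(-1/60000) = -11/5000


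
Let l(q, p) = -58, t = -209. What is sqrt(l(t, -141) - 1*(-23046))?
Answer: 2*sqrt(5747) ≈ 151.62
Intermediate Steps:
sqrt(l(t, -141) - 1*(-23046)) = sqrt(-58 - 1*(-23046)) = sqrt(-58 + 23046) = sqrt(22988) = 2*sqrt(5747)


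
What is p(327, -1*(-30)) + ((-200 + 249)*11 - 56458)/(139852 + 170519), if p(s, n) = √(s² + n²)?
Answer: -55919/310371 + 3*√11981 ≈ 328.19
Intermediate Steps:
p(s, n) = √(n² + s²)
p(327, -1*(-30)) + ((-200 + 249)*11 - 56458)/(139852 + 170519) = √((-1*(-30))² + 327²) + ((-200 + 249)*11 - 56458)/(139852 + 170519) = √(30² + 106929) + (49*11 - 56458)/310371 = √(900 + 106929) + (539 - 56458)*(1/310371) = √107829 - 55919*1/310371 = 3*√11981 - 55919/310371 = -55919/310371 + 3*√11981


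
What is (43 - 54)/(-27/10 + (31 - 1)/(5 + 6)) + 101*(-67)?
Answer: -21511/3 ≈ -7170.3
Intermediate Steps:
(43 - 54)/(-27/10 + (31 - 1)/(5 + 6)) + 101*(-67) = -11/(-27*⅒ + 30/11) - 6767 = -11/(-27/10 + 30*(1/11)) - 6767 = -11/(-27/10 + 30/11) - 6767 = -11/3/110 - 6767 = -11*110/3 - 6767 = -1210/3 - 6767 = -21511/3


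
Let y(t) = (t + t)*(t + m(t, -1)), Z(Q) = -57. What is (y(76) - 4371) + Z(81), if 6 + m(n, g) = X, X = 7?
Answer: 7276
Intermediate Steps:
m(n, g) = 1 (m(n, g) = -6 + 7 = 1)
y(t) = 2*t*(1 + t) (y(t) = (t + t)*(t + 1) = (2*t)*(1 + t) = 2*t*(1 + t))
(y(76) - 4371) + Z(81) = (2*76*(1 + 76) - 4371) - 57 = (2*76*77 - 4371) - 57 = (11704 - 4371) - 57 = 7333 - 57 = 7276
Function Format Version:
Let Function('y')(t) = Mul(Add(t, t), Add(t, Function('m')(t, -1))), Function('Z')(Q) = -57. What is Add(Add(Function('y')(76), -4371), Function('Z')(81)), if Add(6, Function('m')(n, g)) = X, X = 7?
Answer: 7276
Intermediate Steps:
Function('m')(n, g) = 1 (Function('m')(n, g) = Add(-6, 7) = 1)
Function('y')(t) = Mul(2, t, Add(1, t)) (Function('y')(t) = Mul(Add(t, t), Add(t, 1)) = Mul(Mul(2, t), Add(1, t)) = Mul(2, t, Add(1, t)))
Add(Add(Function('y')(76), -4371), Function('Z')(81)) = Add(Add(Mul(2, 76, Add(1, 76)), -4371), -57) = Add(Add(Mul(2, 76, 77), -4371), -57) = Add(Add(11704, -4371), -57) = Add(7333, -57) = 7276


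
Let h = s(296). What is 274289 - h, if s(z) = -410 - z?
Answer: 274995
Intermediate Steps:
h = -706 (h = -410 - 1*296 = -410 - 296 = -706)
274289 - h = 274289 - 1*(-706) = 274289 + 706 = 274995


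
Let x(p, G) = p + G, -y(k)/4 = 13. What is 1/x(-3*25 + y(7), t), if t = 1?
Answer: -1/126 ≈ -0.0079365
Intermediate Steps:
y(k) = -52 (y(k) = -4*13 = -52)
x(p, G) = G + p
1/x(-3*25 + y(7), t) = 1/(1 + (-3*25 - 52)) = 1/(1 + (-75 - 52)) = 1/(1 - 127) = 1/(-126) = -1/126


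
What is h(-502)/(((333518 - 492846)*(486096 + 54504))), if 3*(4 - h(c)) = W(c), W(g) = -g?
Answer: 49/25839815040 ≈ 1.8963e-9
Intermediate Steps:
h(c) = 4 + c/3 (h(c) = 4 - (-1)*c/3 = 4 + c/3)
h(-502)/(((333518 - 492846)*(486096 + 54504))) = (4 + (⅓)*(-502))/(((333518 - 492846)*(486096 + 54504))) = (4 - 502/3)/((-159328*540600)) = -490/3/(-86132716800) = -490/3*(-1/86132716800) = 49/25839815040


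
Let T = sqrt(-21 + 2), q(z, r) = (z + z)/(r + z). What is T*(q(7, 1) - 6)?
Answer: -17*I*sqrt(19)/4 ≈ -18.525*I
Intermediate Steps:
q(z, r) = 2*z/(r + z) (q(z, r) = (2*z)/(r + z) = 2*z/(r + z))
T = I*sqrt(19) (T = sqrt(-19) = I*sqrt(19) ≈ 4.3589*I)
T*(q(7, 1) - 6) = (I*sqrt(19))*(2*7/(1 + 7) - 6) = (I*sqrt(19))*(2*7/8 - 6) = (I*sqrt(19))*(2*7*(1/8) - 6) = (I*sqrt(19))*(7/4 - 6) = (I*sqrt(19))*(-17/4) = -17*I*sqrt(19)/4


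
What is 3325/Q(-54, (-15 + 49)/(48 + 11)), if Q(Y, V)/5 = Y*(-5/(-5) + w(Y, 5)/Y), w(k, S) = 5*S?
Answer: -665/29 ≈ -22.931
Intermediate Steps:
Q(Y, V) = 5*Y*(1 + 25/Y) (Q(Y, V) = 5*(Y*(-5/(-5) + (5*5)/Y)) = 5*(Y*(-5*(-1/5) + 25/Y)) = 5*(Y*(1 + 25/Y)) = 5*Y*(1 + 25/Y))
3325/Q(-54, (-15 + 49)/(48 + 11)) = 3325/(125 + 5*(-54)) = 3325/(125 - 270) = 3325/(-145) = 3325*(-1/145) = -665/29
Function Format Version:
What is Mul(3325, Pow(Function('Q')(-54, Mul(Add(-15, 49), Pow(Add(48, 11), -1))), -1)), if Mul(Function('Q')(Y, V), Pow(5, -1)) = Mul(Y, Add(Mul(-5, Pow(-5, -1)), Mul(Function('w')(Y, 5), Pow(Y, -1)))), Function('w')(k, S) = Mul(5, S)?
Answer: Rational(-665, 29) ≈ -22.931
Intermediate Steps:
Function('Q')(Y, V) = Mul(5, Y, Add(1, Mul(25, Pow(Y, -1)))) (Function('Q')(Y, V) = Mul(5, Mul(Y, Add(Mul(-5, Pow(-5, -1)), Mul(Mul(5, 5), Pow(Y, -1))))) = Mul(5, Mul(Y, Add(Mul(-5, Rational(-1, 5)), Mul(25, Pow(Y, -1))))) = Mul(5, Mul(Y, Add(1, Mul(25, Pow(Y, -1))))) = Mul(5, Y, Add(1, Mul(25, Pow(Y, -1)))))
Mul(3325, Pow(Function('Q')(-54, Mul(Add(-15, 49), Pow(Add(48, 11), -1))), -1)) = Mul(3325, Pow(Add(125, Mul(5, -54)), -1)) = Mul(3325, Pow(Add(125, -270), -1)) = Mul(3325, Pow(-145, -1)) = Mul(3325, Rational(-1, 145)) = Rational(-665, 29)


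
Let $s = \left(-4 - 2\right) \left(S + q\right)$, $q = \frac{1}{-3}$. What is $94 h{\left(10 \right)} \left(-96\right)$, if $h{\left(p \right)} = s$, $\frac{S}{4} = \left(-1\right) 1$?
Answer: $-234624$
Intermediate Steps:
$S = -4$ ($S = 4 \left(\left(-1\right) 1\right) = 4 \left(-1\right) = -4$)
$q = - \frac{1}{3} \approx -0.33333$
$s = 26$ ($s = \left(-4 - 2\right) \left(-4 - \frac{1}{3}\right) = \left(-4 - 2\right) \left(- \frac{13}{3}\right) = \left(-6\right) \left(- \frac{13}{3}\right) = 26$)
$h{\left(p \right)} = 26$
$94 h{\left(10 \right)} \left(-96\right) = 94 \cdot 26 \left(-96\right) = 2444 \left(-96\right) = -234624$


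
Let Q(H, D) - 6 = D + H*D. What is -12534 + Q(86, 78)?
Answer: -5742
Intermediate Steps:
Q(H, D) = 6 + D + D*H (Q(H, D) = 6 + (D + H*D) = 6 + (D + D*H) = 6 + D + D*H)
-12534 + Q(86, 78) = -12534 + (6 + 78 + 78*86) = -12534 + (6 + 78 + 6708) = -12534 + 6792 = -5742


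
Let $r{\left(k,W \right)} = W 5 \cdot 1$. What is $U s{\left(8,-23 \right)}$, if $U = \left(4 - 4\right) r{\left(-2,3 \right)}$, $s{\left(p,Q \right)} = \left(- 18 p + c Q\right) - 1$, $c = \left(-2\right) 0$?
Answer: $0$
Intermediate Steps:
$c = 0$
$r{\left(k,W \right)} = 5 W$ ($r{\left(k,W \right)} = 5 W 1 = 5 W$)
$s{\left(p,Q \right)} = -1 - 18 p$ ($s{\left(p,Q \right)} = \left(- 18 p + 0 Q\right) - 1 = \left(- 18 p + 0\right) - 1 = - 18 p - 1 = -1 - 18 p$)
$U = 0$ ($U = \left(4 - 4\right) 5 \cdot 3 = 0 \cdot 15 = 0$)
$U s{\left(8,-23 \right)} = 0 \left(-1 - 144\right) = 0 \left(-145\right) = 0$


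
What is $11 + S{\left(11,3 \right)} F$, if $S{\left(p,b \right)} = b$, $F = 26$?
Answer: $89$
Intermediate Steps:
$11 + S{\left(11,3 \right)} F = 11 + 3 \cdot 26 = 11 + 78 = 89$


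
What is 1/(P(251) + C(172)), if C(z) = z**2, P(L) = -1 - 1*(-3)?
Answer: 1/29586 ≈ 3.3800e-5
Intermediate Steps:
P(L) = 2 (P(L) = -1 + 3 = 2)
1/(P(251) + C(172)) = 1/(2 + 172**2) = 1/(2 + 29584) = 1/29586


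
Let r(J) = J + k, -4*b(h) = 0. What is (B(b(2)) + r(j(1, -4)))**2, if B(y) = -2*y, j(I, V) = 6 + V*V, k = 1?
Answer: 529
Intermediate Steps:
b(h) = 0 (b(h) = -1/4*0 = 0)
j(I, V) = 6 + V**2
r(J) = 1 + J (r(J) = J + 1 = 1 + J)
(B(b(2)) + r(j(1, -4)))**2 = (-2*0 + (1 + (6 + (-4)**2)))**2 = (0 + (1 + (6 + 16)))**2 = (0 + (1 + 22))**2 = (0 + 23)**2 = 23**2 = 529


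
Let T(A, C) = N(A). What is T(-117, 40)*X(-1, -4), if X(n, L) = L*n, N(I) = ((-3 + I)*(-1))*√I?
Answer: 1440*I*√13 ≈ 5192.0*I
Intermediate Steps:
N(I) = √I*(3 - I) (N(I) = (3 - I)*√I = √I*(3 - I))
T(A, C) = √A*(3 - A)
T(-117, 40)*X(-1, -4) = (√(-117)*(3 - 1*(-117)))*(-4*(-1)) = ((3*I*√13)*(3 + 117))*4 = ((3*I*√13)*120)*4 = (360*I*√13)*4 = 1440*I*√13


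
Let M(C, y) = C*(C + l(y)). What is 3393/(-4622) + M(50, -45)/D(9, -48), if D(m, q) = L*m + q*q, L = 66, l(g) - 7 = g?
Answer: -1176619/2232426 ≈ -0.52706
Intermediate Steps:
l(g) = 7 + g
D(m, q) = q² + 66*m (D(m, q) = 66*m + q*q = 66*m + q² = q² + 66*m)
M(C, y) = C*(7 + C + y) (M(C, y) = C*(C + (7 + y)) = C*(7 + C + y))
3393/(-4622) + M(50, -45)/D(9, -48) = 3393/(-4622) + (50*(7 + 50 - 45))/((-48)² + 66*9) = 3393*(-1/4622) + (50*12)/(2304 + 594) = -3393/4622 + 600/2898 = -3393/4622 + 600*(1/2898) = -3393/4622 + 100/483 = -1176619/2232426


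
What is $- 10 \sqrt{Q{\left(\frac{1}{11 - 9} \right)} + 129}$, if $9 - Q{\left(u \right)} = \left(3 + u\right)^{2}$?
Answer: $- 5 \sqrt{503} \approx -112.14$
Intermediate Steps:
$Q{\left(u \right)} = 9 - \left(3 + u\right)^{2}$
$- 10 \sqrt{Q{\left(\frac{1}{11 - 9} \right)} + 129} = - 10 \sqrt{\left(9 - \left(3 + \frac{1}{11 - 9}\right)^{2}\right) + 129} = - 10 \sqrt{\left(9 - \left(3 + \frac{1}{2}\right)^{2}\right) + 129} = - 10 \sqrt{\left(9 - \left(\frac{7}{2}\right)^{2}\right) + 129} = - 10 \sqrt{\left(9 - \frac{49}{4}\right) + 129} = - 10 \sqrt{- \frac{13}{4} + 129} = - 10 \sqrt{\frac{503}{4}} = - 10 \frac{\sqrt{503}}{2} = - 5 \sqrt{503}$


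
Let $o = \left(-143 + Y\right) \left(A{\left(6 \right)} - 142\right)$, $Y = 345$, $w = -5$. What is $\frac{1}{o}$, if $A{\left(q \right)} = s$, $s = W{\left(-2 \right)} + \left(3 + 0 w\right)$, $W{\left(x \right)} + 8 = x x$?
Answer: $- \frac{1}{28886} \approx -3.4619 \cdot 10^{-5}$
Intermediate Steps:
$W{\left(x \right)} = -8 + x^{2}$ ($W{\left(x \right)} = -8 + x x = -8 + x^{2}$)
$s = -1$ ($s = \left(-8 + \left(-2\right)^{2}\right) + \left(3 + 0 \left(-5\right)\right) = \left(-8 + 4\right) + \left(3 + 0\right) = -4 + 3 = -1$)
$A{\left(q \right)} = -1$
$o = -28886$ ($o = \left(-143 + 345\right) \left(-1 - 142\right) = 202 \left(-143\right) = -28886$)
$\frac{1}{o} = \frac{1}{-28886} = - \frac{1}{28886}$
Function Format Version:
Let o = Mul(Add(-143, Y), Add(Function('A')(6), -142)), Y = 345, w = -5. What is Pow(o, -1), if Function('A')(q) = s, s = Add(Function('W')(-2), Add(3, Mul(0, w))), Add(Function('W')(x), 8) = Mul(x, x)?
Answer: Rational(-1, 28886) ≈ -3.4619e-5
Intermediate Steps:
Function('W')(x) = Add(-8, Pow(x, 2)) (Function('W')(x) = Add(-8, Mul(x, x)) = Add(-8, Pow(x, 2)))
s = -1 (s = Add(Add(-8, Pow(-2, 2)), Add(3, Mul(0, -5))) = Add(Add(-8, 4), Add(3, 0)) = Add(-4, 3) = -1)
Function('A')(q) = -1
o = -28886 (o = Mul(Add(-143, 345), Add(-1, -142)) = Mul(202, -143) = -28886)
Pow(o, -1) = Pow(-28886, -1) = Rational(-1, 28886)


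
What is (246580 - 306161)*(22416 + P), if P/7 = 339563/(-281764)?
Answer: -53739039396289/40252 ≈ -1.3351e+9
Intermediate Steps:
P = -339563/40252 (P = 7*(339563/(-281764)) = 7*(339563*(-1/281764)) = 7*(-48509/40252) = -339563/40252 ≈ -8.4359)
(246580 - 306161)*(22416 + P) = (246580 - 306161)*(22416 - 339563/40252) = -59581*901949269/40252 = -53739039396289/40252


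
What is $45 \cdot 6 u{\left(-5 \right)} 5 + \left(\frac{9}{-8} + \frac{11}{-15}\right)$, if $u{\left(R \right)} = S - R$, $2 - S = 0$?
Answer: $\frac{1133777}{120} \approx 9448.1$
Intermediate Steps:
$S = 2$ ($S = 2 - 0 = 2 + 0 = 2$)
$u{\left(R \right)} = 2 - R$
$45 \cdot 6 u{\left(-5 \right)} 5 + \left(\frac{9}{-8} + \frac{11}{-15}\right) = 45 \cdot 6 \left(2 - -5\right) 5 + \left(\frac{9}{-8} + \frac{11}{-15}\right) = 45 \cdot 6 \left(2 + 5\right) 5 + \left(9 \left(- \frac{1}{8}\right) + 11 \left(- \frac{1}{15}\right)\right) = 45 \cdot 6 \cdot 7 \cdot 5 - \frac{223}{120} = 45 \cdot 42 \cdot 5 - \frac{223}{120} = 45 \cdot 210 - \frac{223}{120} = 9450 - \frac{223}{120} = \frac{1133777}{120}$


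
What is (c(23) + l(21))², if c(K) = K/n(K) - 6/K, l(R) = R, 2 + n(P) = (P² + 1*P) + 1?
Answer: 69356382736/160604929 ≈ 431.84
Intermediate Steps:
n(P) = -1 + P + P² (n(P) = -2 + ((P² + 1*P) + 1) = -2 + ((P² + P) + 1) = -2 + ((P + P²) + 1) = -2 + (1 + P + P²) = -1 + P + P²)
c(K) = -6/K + K/(-1 + K + K²) (c(K) = K/(-1 + K + K²) - 6/K = -6/K + K/(-1 + K + K²))
(c(23) + l(21))² = ((6 - 6*23 - 5*23²)/(23*(-1 + 23 + 23²)) + 21)² = ((6 - 138 - 5*529)/(23*(-1 + 23 + 529)) + 21)² = ((1/23)*(6 - 138 - 2645)/551 + 21)² = ((1/23)*(1/551)*(-2777) + 21)² = (-2777/12673 + 21)² = (263356/12673)² = 69356382736/160604929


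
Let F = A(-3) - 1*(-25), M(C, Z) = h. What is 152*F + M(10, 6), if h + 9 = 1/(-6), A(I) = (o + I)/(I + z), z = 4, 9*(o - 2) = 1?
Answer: 65803/18 ≈ 3655.7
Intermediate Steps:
o = 19/9 (o = 2 + (⅑)*1 = 2 + ⅑ = 19/9 ≈ 2.1111)
A(I) = (19/9 + I)/(4 + I) (A(I) = (19/9 + I)/(I + 4) = (19/9 + I)/(4 + I))
h = -55/6 (h = -9 + 1/(-6) = -9 - ⅙ = -55/6 ≈ -9.1667)
M(C, Z) = -55/6
F = 217/9 (F = (19/9 - 3)/(4 - 3) - 1*(-25) = -8/9/1 + 25 = 1*(-8/9) + 25 = -8/9 + 25 = 217/9 ≈ 24.111)
152*F + M(10, 6) = 152*(217/9) - 55/6 = 32984/9 - 55/6 = 65803/18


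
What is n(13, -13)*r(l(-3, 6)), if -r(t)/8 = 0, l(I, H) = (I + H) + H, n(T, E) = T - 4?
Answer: 0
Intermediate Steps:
n(T, E) = -4 + T
l(I, H) = I + 2*H (l(I, H) = (H + I) + H = I + 2*H)
r(t) = 0 (r(t) = -8*0 = 0)
n(13, -13)*r(l(-3, 6)) = (-4 + 13)*0 = 9*0 = 0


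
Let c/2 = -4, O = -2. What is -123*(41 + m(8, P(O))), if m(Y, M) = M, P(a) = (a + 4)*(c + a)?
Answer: -2583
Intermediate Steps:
c = -8 (c = 2*(-4) = -8)
P(a) = (-8 + a)*(4 + a) (P(a) = (a + 4)*(-8 + a) = (4 + a)*(-8 + a) = (-8 + a)*(4 + a))
-123*(41 + m(8, P(O))) = -123*(41 + (-32 + (-2)² - 4*(-2))) = -123*(41 + (-32 + 4 + 8)) = -123*(41 - 20) = -123*21 = -2583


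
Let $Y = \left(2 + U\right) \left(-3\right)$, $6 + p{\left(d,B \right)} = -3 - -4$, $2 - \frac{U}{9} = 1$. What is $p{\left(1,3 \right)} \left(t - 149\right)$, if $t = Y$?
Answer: $910$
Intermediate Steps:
$U = 9$ ($U = 18 - 9 = 9$)
$p{\left(d,B \right)} = -5$ ($p{\left(d,B \right)} = -6 - -1 = -6 + \left(-3 + 4\right) = -6 + 1 = -5$)
$Y = -33$ ($Y = \left(2 + 9\right) \left(-3\right) = 11 \left(-3\right) = -33$)
$t = -33$
$p{\left(1,3 \right)} \left(t - 149\right) = - 5 \left(-33 - 149\right) = \left(-5\right) \left(-182\right) = 910$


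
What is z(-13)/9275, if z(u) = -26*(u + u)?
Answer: 676/9275 ≈ 0.072884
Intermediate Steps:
z(u) = -52*u
z(-13)/9275 = -52*(-13)/9275 = 676*(1/9275) = 676/9275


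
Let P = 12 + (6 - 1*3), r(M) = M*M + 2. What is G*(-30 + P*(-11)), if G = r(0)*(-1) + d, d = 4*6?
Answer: -4290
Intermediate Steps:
r(M) = 2 + M² (r(M) = M² + 2 = 2 + M²)
P = 15 (P = 12 + (6 - 3) = 12 + 3 = 15)
d = 24
G = 22 (G = (2 + 0²)*(-1) + 24 = (2 + 0)*(-1) + 24 = 2*(-1) + 24 = -2 + 24 = 22)
G*(-30 + P*(-11)) = 22*(-30 + 15*(-11)) = 22*(-30 - 165) = 22*(-195) = -4290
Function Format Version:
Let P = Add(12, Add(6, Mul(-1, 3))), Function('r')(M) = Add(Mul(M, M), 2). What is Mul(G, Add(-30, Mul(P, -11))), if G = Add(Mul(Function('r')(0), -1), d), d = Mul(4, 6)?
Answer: -4290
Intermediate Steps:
Function('r')(M) = Add(2, Pow(M, 2)) (Function('r')(M) = Add(Pow(M, 2), 2) = Add(2, Pow(M, 2)))
P = 15 (P = Add(12, Add(6, -3)) = Add(12, 3) = 15)
d = 24
G = 22 (G = Add(Mul(Add(2, Pow(0, 2)), -1), 24) = Add(Mul(Add(2, 0), -1), 24) = Add(Mul(2, -1), 24) = Add(-2, 24) = 22)
Mul(G, Add(-30, Mul(P, -11))) = Mul(22, Add(-30, Mul(15, -11))) = Mul(22, Add(-30, -165)) = Mul(22, -195) = -4290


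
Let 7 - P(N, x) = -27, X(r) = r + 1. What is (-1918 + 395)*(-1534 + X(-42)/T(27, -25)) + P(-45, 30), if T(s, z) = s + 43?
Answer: 163604563/70 ≈ 2.3372e+6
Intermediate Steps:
T(s, z) = 43 + s
X(r) = 1 + r
P(N, x) = 34 (P(N, x) = 7 - 1*(-27) = 7 + 27 = 34)
(-1918 + 395)*(-1534 + X(-42)/T(27, -25)) + P(-45, 30) = (-1918 + 395)*(-1534 + (1 - 42)/(43 + 27)) + 34 = -1523*(-1534 - 41/70) + 34 = -1523*(-107421/70) + 34 = 163602183/70 + 34 = 163604563/70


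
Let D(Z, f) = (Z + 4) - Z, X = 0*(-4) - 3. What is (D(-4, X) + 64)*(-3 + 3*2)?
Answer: 204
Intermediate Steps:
X = -3 (X = 0 - 3 = -3)
D(Z, f) = 4 (D(Z, f) = (4 + Z) - Z = 4)
(D(-4, X) + 64)*(-3 + 3*2) = (4 + 64)*(-3 + 3*2) = 68*(-3 + 6) = 68*3 = 204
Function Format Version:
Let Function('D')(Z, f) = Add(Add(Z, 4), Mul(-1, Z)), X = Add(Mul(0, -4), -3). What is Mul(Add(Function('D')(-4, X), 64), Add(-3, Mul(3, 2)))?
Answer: 204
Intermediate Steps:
X = -3 (X = Add(0, -3) = -3)
Function('D')(Z, f) = 4 (Function('D')(Z, f) = Add(Add(4, Z), Mul(-1, Z)) = 4)
Mul(Add(Function('D')(-4, X), 64), Add(-3, Mul(3, 2))) = Mul(Add(4, 64), Add(-3, Mul(3, 2))) = Mul(68, Add(-3, 6)) = Mul(68, 3) = 204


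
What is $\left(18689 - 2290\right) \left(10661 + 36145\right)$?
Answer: $767571594$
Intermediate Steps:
$\left(18689 - 2290\right) \left(10661 + 36145\right) = 16399 \cdot 46806 = 767571594$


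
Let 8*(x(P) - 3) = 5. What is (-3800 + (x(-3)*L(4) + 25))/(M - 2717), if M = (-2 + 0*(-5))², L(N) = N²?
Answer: 3717/2713 ≈ 1.3701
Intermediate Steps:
x(P) = 29/8 (x(P) = 3 + (⅛)*5 = 3 + 5/8 = 29/8)
M = 4 (M = (-2 + 0)² = (-2)² = 4)
(-3800 + (x(-3)*L(4) + 25))/(M - 2717) = (-3800 + ((29/8)*4² + 25))/(4 - 2717) = (-3800 + ((29/8)*16 + 25))/(-2713) = (-3800 + (58 + 25))*(-1/2713) = (-3800 + 83)*(-1/2713) = -3717*(-1/2713) = 3717/2713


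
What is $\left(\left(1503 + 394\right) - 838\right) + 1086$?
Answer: $2145$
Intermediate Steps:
$\left(\left(1503 + 394\right) - 838\right) + 1086 = \left(1897 - 838\right) + 1086 = 1059 + 1086 = 2145$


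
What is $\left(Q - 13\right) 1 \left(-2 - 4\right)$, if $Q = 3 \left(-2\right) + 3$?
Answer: $96$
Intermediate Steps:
$Q = -3$ ($Q = -6 + 3 = -3$)
$\left(Q - 13\right) 1 \left(-2 - 4\right) = \left(-3 - 13\right) 1 \left(-2 - 4\right) = \left(-3 - 13\right) 1 \left(-6\right) = \left(-16\right) \left(-6\right) = 96$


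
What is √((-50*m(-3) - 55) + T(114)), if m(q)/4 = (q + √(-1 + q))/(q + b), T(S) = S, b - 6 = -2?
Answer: √(659 - 400*I) ≈ 26.739 - 7.4798*I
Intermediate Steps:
b = 4 (b = 6 - 2 = 4)
m(q) = 4*(q + √(-1 + q))/(4 + q) (m(q) = 4*((q + √(-1 + q))/(q + 4)) = 4*((q + √(-1 + q))/(4 + q)) = 4*(q + √(-1 + q))/(4 + q))
√((-50*m(-3) - 55) + T(114)) = √((-200*(-3 + √(-1 - 3))/(4 - 3) - 55) + 114) = √((-200*(-3 + √(-4))/1 - 55) + 114) = √((-200*(-3 + 2*I) - 55) + 114) = √((-50*(-12 + 8*I) - 55) + 114) = √(((600 - 400*I) - 55) + 114) = √((545 - 400*I) + 114) = √(659 - 400*I)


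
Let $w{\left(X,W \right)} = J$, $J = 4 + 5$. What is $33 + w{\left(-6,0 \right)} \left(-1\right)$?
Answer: $24$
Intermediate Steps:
$J = 9$
$w{\left(X,W \right)} = 9$
$33 + w{\left(-6,0 \right)} \left(-1\right) = 33 + 9 \left(-1\right) = 33 - 9 = 24$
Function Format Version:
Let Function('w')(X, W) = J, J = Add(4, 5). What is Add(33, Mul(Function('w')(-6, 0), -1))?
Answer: 24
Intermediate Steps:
J = 9
Function('w')(X, W) = 9
Add(33, Mul(Function('w')(-6, 0), -1)) = Add(33, Mul(9, -1)) = Add(33, -9) = 24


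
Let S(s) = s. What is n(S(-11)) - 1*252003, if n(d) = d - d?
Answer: -252003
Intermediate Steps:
n(d) = 0
n(S(-11)) - 1*252003 = 0 - 1*252003 = 0 - 252003 = -252003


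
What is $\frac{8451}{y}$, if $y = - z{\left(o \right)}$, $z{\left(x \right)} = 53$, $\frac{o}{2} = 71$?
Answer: $- \frac{8451}{53} \approx -159.45$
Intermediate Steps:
$o = 142$ ($o = 2 \cdot 71 = 142$)
$y = -53$ ($y = \left(-1\right) 53 = -53$)
$\frac{8451}{y} = \frac{8451}{-53} = 8451 \left(- \frac{1}{53}\right) = - \frac{8451}{53}$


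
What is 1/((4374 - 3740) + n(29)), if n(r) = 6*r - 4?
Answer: 1/804 ≈ 0.0012438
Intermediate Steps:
n(r) = -4 + 6*r
1/((4374 - 3740) + n(29)) = 1/((4374 - 3740) + (-4 + 6*29)) = 1/(634 + (-4 + 174)) = 1/(634 + 170) = 1/804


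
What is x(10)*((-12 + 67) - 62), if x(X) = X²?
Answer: -700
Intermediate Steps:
x(10)*((-12 + 67) - 62) = 10²*((-12 + 67) - 62) = 100*(55 - 62) = 100*(-7) = -700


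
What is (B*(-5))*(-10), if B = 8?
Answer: 400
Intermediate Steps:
(B*(-5))*(-10) = (8*(-5))*(-10) = -40*(-10) = 400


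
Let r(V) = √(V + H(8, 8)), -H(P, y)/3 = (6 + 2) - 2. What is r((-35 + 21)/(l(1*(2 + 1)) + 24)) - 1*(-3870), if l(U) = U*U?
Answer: 3870 + 4*I*√1254/33 ≈ 3870.0 + 4.2924*I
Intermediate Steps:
l(U) = U²
H(P, y) = -18 (H(P, y) = -3*((6 + 2) - 2) = -3*(8 - 2) = -3*6 = -18)
r(V) = √(-18 + V) (r(V) = √(V - 18) = √(-18 + V))
r((-35 + 21)/(l(1*(2 + 1)) + 24)) - 1*(-3870) = √(-18 + (-35 + 21)/((1*(2 + 1))² + 24)) - 1*(-3870) = √(-18 - 14/((1*3)² + 24)) + 3870 = √(-18 - 14/(3² + 24)) + 3870 = √(-18 - 14/(9 + 24)) + 3870 = √(-18 - 14/33) + 3870 = √(-608/33) + 3870 = 4*I*√1254/33 + 3870 = 3870 + 4*I*√1254/33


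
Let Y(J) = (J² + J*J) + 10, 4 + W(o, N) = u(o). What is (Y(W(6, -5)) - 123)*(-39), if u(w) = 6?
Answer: 4095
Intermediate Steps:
W(o, N) = 2 (W(o, N) = -4 + 6 = 2)
Y(J) = 10 + 2*J² (Y(J) = (J² + J²) + 10 = 2*J² + 10 = 10 + 2*J²)
(Y(W(6, -5)) - 123)*(-39) = ((10 + 2*2²) - 123)*(-39) = ((10 + 2*4) - 123)*(-39) = ((10 + 8) - 123)*(-39) = (18 - 123)*(-39) = -105*(-39) = 4095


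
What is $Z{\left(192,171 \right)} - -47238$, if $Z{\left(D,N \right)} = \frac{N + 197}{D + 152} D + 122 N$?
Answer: $\frac{2937132}{43} \approx 68305.0$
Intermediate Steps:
$Z{\left(D,N \right)} = 122 N + \frac{D \left(197 + N\right)}{152 + D}$ ($Z{\left(D,N \right)} = \frac{197 + N}{152 + D} D + 122 N = \frac{D \left(197 + N\right)}{152 + D} + 122 N = 122 N + \frac{D \left(197 + N\right)}{152 + D}$)
$Z{\left(192,171 \right)} - -47238 = \frac{197 \cdot 192 + 18544 \cdot 171 + 123 \cdot 192 \cdot 171}{152 + 192} - -47238 = \frac{37824 + 3171024 + 4038336}{344} + 47238 = \frac{1}{344} \cdot 7247184 + 47238 = \frac{905898}{43} + 47238 = \frac{2937132}{43}$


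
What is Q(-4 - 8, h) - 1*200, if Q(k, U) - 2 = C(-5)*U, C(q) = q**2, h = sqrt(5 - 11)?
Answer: -198 + 25*I*sqrt(6) ≈ -198.0 + 61.237*I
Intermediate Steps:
h = I*sqrt(6) (h = sqrt(-6) = I*sqrt(6) ≈ 2.4495*I)
Q(k, U) = 2 + 25*U (Q(k, U) = 2 + (-5)**2*U = 2 + 25*U)
Q(-4 - 8, h) - 1*200 = (2 + 25*(I*sqrt(6))) - 1*200 = (2 + 25*I*sqrt(6)) - 200 = -198 + 25*I*sqrt(6)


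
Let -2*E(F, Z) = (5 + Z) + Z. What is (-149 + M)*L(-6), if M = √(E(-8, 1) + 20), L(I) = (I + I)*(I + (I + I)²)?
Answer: 246744 - 828*√66 ≈ 2.4002e+5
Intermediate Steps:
E(F, Z) = -5/2 - Z (E(F, Z) = -((5 + Z) + Z)/2 = -(5 + 2*Z)/2 = -5/2 - Z)
L(I) = 2*I*(I + 4*I²) (L(I) = (2*I)*(I + (2*I)²) = (2*I)*(I + 4*I²) = 2*I*(I + 4*I²))
M = √66/2 (M = √((-5/2 - 1*1) + 20) = √((-5/2 - 1) + 20) = √(-7/2 + 20) = √(33/2) = √66/2 ≈ 4.0620)
(-149 + M)*L(-6) = (-149 + √66/2)*((-6)²*(2 + 8*(-6))) = (-149 + √66/2)*(36*(2 - 48)) = (-149 + √66/2)*(36*(-46)) = (-149 + √66/2)*(-1656) = 246744 - 828*√66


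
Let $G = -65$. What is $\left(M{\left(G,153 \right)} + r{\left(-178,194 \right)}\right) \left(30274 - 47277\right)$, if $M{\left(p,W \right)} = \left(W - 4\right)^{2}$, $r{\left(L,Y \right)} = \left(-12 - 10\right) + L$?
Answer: $-374083003$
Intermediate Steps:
$r{\left(L,Y \right)} = -22 + L$
$M{\left(p,W \right)} = \left(-4 + W\right)^{2}$
$\left(M{\left(G,153 \right)} + r{\left(-178,194 \right)}\right) \left(30274 - 47277\right) = \left(\left(-4 + 153\right)^{2} - 200\right) \left(30274 - 47277\right) = \left(149^{2} - 200\right) \left(-17003\right) = \left(22201 - 200\right) \left(-17003\right) = 22001 \left(-17003\right) = -374083003$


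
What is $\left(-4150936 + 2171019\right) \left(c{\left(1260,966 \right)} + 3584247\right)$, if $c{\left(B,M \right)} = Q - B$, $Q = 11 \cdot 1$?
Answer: $-7094038651166$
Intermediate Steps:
$Q = 11$
$c{\left(B,M \right)} = 11 - B$
$\left(-4150936 + 2171019\right) \left(c{\left(1260,966 \right)} + 3584247\right) = \left(-4150936 + 2171019\right) \left(\left(11 - 1260\right) + 3584247\right) = - 1979917 \left(\left(11 - 1260\right) + 3584247\right) = - 1979917 \left(-1249 + 3584247\right) = \left(-1979917\right) 3582998 = -7094038651166$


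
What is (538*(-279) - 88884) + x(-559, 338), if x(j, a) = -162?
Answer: -239148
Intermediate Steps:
(538*(-279) - 88884) + x(-559, 338) = (538*(-279) - 88884) - 162 = (-150102 - 88884) - 162 = -238986 - 162 = -239148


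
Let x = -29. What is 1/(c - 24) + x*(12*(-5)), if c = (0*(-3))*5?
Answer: 41759/24 ≈ 1740.0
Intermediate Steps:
c = 0 (c = 0*5 = 0)
1/(c - 24) + x*(12*(-5)) = 1/(0 - 24) - 348*(-5) = 1/(-24) - 29*(-60) = -1/24 + 1740 = 41759/24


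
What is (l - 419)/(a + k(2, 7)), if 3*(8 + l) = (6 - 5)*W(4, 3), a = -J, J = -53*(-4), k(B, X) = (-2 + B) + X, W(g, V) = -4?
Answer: 257/123 ≈ 2.0894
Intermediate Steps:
k(B, X) = -2 + B + X
J = 212
a = -212 (a = -1*212 = -212)
l = -28/3 (l = -8 + ((6 - 5)*(-4))/3 = -8 + (1*(-4))/3 = -8 + (⅓)*(-4) = -8 - 4/3 = -28/3 ≈ -9.3333)
(l - 419)/(a + k(2, 7)) = (-28/3 - 419)/(-212 + (-2 + 2 + 7)) = -1285/(3*(-212 + 7)) = -1285/3/(-205) = -1285/3*(-1/205) = 257/123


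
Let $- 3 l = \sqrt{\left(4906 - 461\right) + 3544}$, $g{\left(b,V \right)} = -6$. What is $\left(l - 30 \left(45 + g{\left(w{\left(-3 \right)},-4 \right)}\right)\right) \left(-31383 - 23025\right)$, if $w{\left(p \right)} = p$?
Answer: $63657360 + 18136 \sqrt{7989} \approx 6.5278 \cdot 10^{7}$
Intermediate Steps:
$l = - \frac{\sqrt{7989}}{3}$ ($l = - \frac{\sqrt{\left(4906 - 461\right) + 3544}}{3} = - \frac{\sqrt{4445 + 3544}}{3} = - \frac{\sqrt{7989}}{3} \approx -29.794$)
$\left(l - 30 \left(45 + g{\left(w{\left(-3 \right)},-4 \right)}\right)\right) \left(-31383 - 23025\right) = \left(- \frac{\sqrt{7989}}{3} - 30 \left(45 - 6\right)\right) \left(-31383 - 23025\right) = \left(- \frac{\sqrt{7989}}{3} - 1170\right) \left(-54408\right) = \left(-1170 - \frac{\sqrt{7989}}{3}\right) \left(-54408\right) = 63657360 + 18136 \sqrt{7989}$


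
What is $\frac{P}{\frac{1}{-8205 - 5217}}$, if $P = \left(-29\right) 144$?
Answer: $56050272$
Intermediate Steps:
$P = -4176$
$\frac{P}{\frac{1}{-8205 - 5217}} = - \frac{4176}{\frac{1}{-8205 - 5217}} = - \frac{4176}{\frac{1}{-13422}} = - \frac{4176}{- \frac{1}{13422}} = \left(-4176\right) \left(-13422\right) = 56050272$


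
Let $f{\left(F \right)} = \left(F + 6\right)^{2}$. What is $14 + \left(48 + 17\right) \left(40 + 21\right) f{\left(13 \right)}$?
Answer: $1431379$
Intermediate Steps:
$f{\left(F \right)} = \left(6 + F\right)^{2}$
$14 + \left(48 + 17\right) \left(40 + 21\right) f{\left(13 \right)} = 14 + \left(48 + 17\right) \left(40 + 21\right) \left(6 + 13\right)^{2} = 14 + 65 \cdot 61 \cdot 19^{2} = 14 + 3965 \cdot 361 = 14 + 1431365 = 1431379$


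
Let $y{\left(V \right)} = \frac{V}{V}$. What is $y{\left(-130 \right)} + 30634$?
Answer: $30635$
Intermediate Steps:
$y{\left(V \right)} = 1$
$y{\left(-130 \right)} + 30634 = 1 + 30634 = 30635$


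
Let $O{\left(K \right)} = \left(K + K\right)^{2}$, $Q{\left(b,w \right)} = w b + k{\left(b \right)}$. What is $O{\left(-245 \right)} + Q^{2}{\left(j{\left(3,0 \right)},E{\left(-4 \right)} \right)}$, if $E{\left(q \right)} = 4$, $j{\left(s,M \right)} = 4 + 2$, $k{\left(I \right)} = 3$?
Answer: $240829$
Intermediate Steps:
$j{\left(s,M \right)} = 6$
$Q{\left(b,w \right)} = 3 + b w$ ($Q{\left(b,w \right)} = w b + 3 = b w + 3 = 3 + b w$)
$O{\left(K \right)} = 4 K^{2}$ ($O{\left(K \right)} = \left(2 K\right)^{2} = 4 K^{2}$)
$O{\left(-245 \right)} + Q^{2}{\left(j{\left(3,0 \right)},E{\left(-4 \right)} \right)} = 4 \left(-245\right)^{2} + \left(3 + 6 \cdot 4\right)^{2} = 4 \cdot 60025 + \left(3 + 24\right)^{2} = 240100 + 27^{2} = 240100 + 729 = 240829$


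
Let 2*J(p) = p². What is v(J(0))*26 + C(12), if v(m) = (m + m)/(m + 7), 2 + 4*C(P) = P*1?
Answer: 5/2 ≈ 2.5000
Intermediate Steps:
C(P) = -½ + P/4 (C(P) = -½ + (P*1)/4 = -½ + P/4)
J(p) = p²/2
v(m) = 2*m/(7 + m) (v(m) = (2*m)/(7 + m) = 2*m/(7 + m))
v(J(0))*26 + C(12) = (2*((½)*0²)/(7 + (½)*0²))*26 + (-½ + (¼)*12) = (2*((½)*0)/(7 + (½)*0))*26 + (-½ + 3) = (2*0/(7 + 0))*26 + 5/2 = (2*0/7)*26 + 5/2 = (2*0*(⅐))*26 + 5/2 = 0*26 + 5/2 = 0 + 5/2 = 5/2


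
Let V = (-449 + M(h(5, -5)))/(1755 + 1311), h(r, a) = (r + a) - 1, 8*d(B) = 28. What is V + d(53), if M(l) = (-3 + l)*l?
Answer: 5143/1533 ≈ 3.3549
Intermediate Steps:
d(B) = 7/2 (d(B) = (⅛)*28 = 7/2)
h(r, a) = -1 + a + r (h(r, a) = (a + r) - 1 = -1 + a + r)
M(l) = l*(-3 + l)
V = -445/3066 (V = (-449 + (-1 - 5 + 5)*(-3 + (-1 - 5 + 5)))/(1755 + 1311) = (-449 - (-3 - 1))/3066 = (-449 - 1*(-4))*(1/3066) = (-449 + 4)*(1/3066) = -445*1/3066 = -445/3066 ≈ -0.14514)
V + d(53) = -445/3066 + 7/2 = 5143/1533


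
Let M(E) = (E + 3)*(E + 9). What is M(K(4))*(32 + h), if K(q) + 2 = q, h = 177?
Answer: 11495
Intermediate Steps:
K(q) = -2 + q
M(E) = (3 + E)*(9 + E)
M(K(4))*(32 + h) = (27 + (-2 + 4)² + 12*(-2 + 4))*(32 + 177) = (27 + 2² + 12*2)*209 = (27 + 4 + 24)*209 = 55*209 = 11495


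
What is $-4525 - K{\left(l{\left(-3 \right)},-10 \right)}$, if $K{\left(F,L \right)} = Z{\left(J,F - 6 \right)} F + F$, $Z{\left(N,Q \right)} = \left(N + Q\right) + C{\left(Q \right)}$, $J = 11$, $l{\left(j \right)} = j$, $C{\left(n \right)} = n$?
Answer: $-4543$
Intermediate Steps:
$Z{\left(N,Q \right)} = N + 2 Q$ ($Z{\left(N,Q \right)} = \left(N + Q\right) + Q = N + 2 Q$)
$K{\left(F,L \right)} = F + F \left(-1 + 2 F\right)$ ($K{\left(F,L \right)} = \left(11 + 2 \left(F - 6\right)\right) F + F = \left(11 + 2 \left(-6 + F\right)\right) F + F = \left(11 + \left(-12 + 2 F\right)\right) F + F = \left(-1 + 2 F\right) F + F = F \left(-1 + 2 F\right) + F = F + F \left(-1 + 2 F\right)$)
$-4525 - K{\left(l{\left(-3 \right)},-10 \right)} = -4525 - 2 \left(-3\right)^{2} = -4525 - 2 \cdot 9 = -4525 - 18 = -4543$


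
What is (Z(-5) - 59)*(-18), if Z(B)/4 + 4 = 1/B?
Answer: 6822/5 ≈ 1364.4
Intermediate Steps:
Z(B) = -16 + 4/B
(Z(-5) - 59)*(-18) = ((-16 + 4/(-5)) - 59)*(-18) = ((-16 + 4*(-1/5)) - 59)*(-18) = ((-16 - 4/5) - 59)*(-18) = (-84/5 - 59)*(-18) = -379/5*(-18) = 6822/5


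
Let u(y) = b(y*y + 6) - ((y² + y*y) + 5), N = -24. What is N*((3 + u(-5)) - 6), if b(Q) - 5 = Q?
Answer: 528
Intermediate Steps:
b(Q) = 5 + Q
u(y) = 6 - y² (u(y) = (5 + (y*y + 6)) - ((y² + y*y) + 5) = (5 + (y² + 6)) - ((y² + y²) + 5) = (5 + (6 + y²)) - (2*y² + 5) = (11 + y²) - (5 + 2*y²) = (11 + y²) + (-5 - 2*y²) = 6 - y²)
N*((3 + u(-5)) - 6) = -24*((3 + (6 - 1*(-5)²)) - 6) = -24*((3 + (6 - 1*25)) - 6) = -24*((3 + (6 - 25)) - 6) = -24*((3 - 19) - 6) = -24*(-16 - 6) = -24*(-22) = 528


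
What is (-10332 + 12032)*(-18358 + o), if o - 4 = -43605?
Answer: -105330300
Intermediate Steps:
o = -43601 (o = 4 - 43605 = -43601)
(-10332 + 12032)*(-18358 + o) = (-10332 + 12032)*(-18358 - 43601) = 1700*(-61959) = -105330300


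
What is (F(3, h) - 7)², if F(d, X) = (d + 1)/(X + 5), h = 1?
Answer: 361/9 ≈ 40.111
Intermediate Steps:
F(d, X) = (1 + d)/(5 + X)
(F(3, h) - 7)² = ((1 + 3)/(5 + 1) - 7)² = (4/6 - 7)² = ((⅙)*4 - 7)² = (⅔ - 7)² = (-19/3)² = 361/9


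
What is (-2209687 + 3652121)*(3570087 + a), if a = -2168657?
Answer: 2021470280620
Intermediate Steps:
(-2209687 + 3652121)*(3570087 + a) = (-2209687 + 3652121)*(3570087 - 2168657) = 1442434*1401430 = 2021470280620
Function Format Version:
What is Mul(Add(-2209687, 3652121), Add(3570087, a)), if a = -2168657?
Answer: 2021470280620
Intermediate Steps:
Mul(Add(-2209687, 3652121), Add(3570087, a)) = Mul(Add(-2209687, 3652121), Add(3570087, -2168657)) = Mul(1442434, 1401430) = 2021470280620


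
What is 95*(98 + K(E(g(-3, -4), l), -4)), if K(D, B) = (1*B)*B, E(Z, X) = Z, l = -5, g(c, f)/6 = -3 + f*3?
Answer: 10830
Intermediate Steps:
g(c, f) = -18 + 18*f (g(c, f) = 6*(-3 + f*3) = 6*(-3 + 3*f) = -18 + 18*f)
K(D, B) = B² (K(D, B) = B*B = B²)
95*(98 + K(E(g(-3, -4), l), -4)) = 95*(98 + (-4)²) = 95*(98 + 16) = 95*114 = 10830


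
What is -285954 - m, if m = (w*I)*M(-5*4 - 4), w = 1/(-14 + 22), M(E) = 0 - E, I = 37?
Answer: -286065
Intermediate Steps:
M(E) = -E
w = ⅛ (w = 1/8 = ⅛ ≈ 0.12500)
m = 111 (m = ((⅛)*37)*(-(-5*4 - 4)) = 37*(-(-20 - 4))/8 = 37*(-1*(-24))/8 = (37/8)*24 = 111)
-285954 - m = -285954 - 1*111 = -285954 - 111 = -286065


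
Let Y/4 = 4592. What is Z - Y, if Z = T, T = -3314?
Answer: -21682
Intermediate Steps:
Y = 18368 (Y = 4*4592 = 18368)
Z = -3314
Z - Y = -3314 - 1*18368 = -3314 - 18368 = -21682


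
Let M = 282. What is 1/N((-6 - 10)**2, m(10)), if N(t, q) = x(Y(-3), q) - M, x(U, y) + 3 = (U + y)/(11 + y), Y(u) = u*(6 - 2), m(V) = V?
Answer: -21/5987 ≈ -0.0035076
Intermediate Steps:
Y(u) = 4*u (Y(u) = u*4 = 4*u)
x(U, y) = -3 + (U + y)/(11 + y)
N(t, q) = -282 + (-45 - 2*q)/(11 + q) (N(t, q) = (-33 + 4*(-3) - 2*q)/(11 + q) - 1*282 = (-33 - 12 - 2*q)/(11 + q) - 282 = (-45 - 2*q)/(11 + q) - 282 = -282 + (-45 - 2*q)/(11 + q))
1/N((-6 - 10)**2, m(10)) = 1/((-3147 - 284*10)/(11 + 10)) = 1/((-3147 - 2840)/21) = 1/((1/21)*(-5987)) = 1/(-5987/21) = -21/5987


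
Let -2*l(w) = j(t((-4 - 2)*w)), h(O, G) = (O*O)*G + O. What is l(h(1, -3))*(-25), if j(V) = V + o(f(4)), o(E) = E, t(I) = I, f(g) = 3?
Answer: 375/2 ≈ 187.50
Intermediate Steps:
h(O, G) = O + G*O² (h(O, G) = O²*G + O = G*O² + O = O + G*O²)
j(V) = 3 + V (j(V) = V + 3 = 3 + V)
l(w) = -3/2 + 3*w (l(w) = -(3 + (-4 - 2)*w)/2 = -(3 - 6*w)/2 = -3/2 + 3*w)
l(h(1, -3))*(-25) = (-3/2 + 3*(1*(1 - 3*1)))*(-25) = (-3/2 + 3*(1*(1 - 3)))*(-25) = (-3/2 + 3*(1*(-2)))*(-25) = (-3/2 + 3*(-2))*(-25) = (-3/2 - 6)*(-25) = -15/2*(-25) = 375/2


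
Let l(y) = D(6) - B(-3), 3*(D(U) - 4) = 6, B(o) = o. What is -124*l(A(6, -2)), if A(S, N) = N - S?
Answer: -1116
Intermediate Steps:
D(U) = 6 (D(U) = 4 + (⅓)*6 = 4 + 2 = 6)
l(y) = 9 (l(y) = 6 - 1*(-3) = 6 + 3 = 9)
-124*l(A(6, -2)) = -124*9 = -1116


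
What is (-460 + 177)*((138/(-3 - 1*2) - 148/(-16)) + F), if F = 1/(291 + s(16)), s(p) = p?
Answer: 31879667/6140 ≈ 5192.1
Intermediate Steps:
F = 1/307 (F = 1/(291 + 16) = 1/307 ≈ 0.0032573)
(-460 + 177)*((138/(-3 - 1*2) - 148/(-16)) + F) = (-460 + 177)*((138/(-3 - 1*2) - 148/(-16)) + 1/307) = -283*((138/(-3 - 2) - 148*(-1/16)) + 1/307) = -283*((138/(-5) + 37/4) + 1/307) = -283*((138*(-⅕) + 37/4) + 1/307) = -283*((-138/5 + 37/4) + 1/307) = -283*(-367/20 + 1/307) = -283*(-112649/6140) = 31879667/6140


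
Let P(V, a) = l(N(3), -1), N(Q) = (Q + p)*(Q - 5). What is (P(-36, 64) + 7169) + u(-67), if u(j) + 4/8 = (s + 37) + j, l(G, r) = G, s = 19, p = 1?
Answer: 14299/2 ≈ 7149.5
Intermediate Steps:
N(Q) = (1 + Q)*(-5 + Q) (N(Q) = (Q + 1)*(Q - 5) = (1 + Q)*(-5 + Q))
P(V, a) = -8 (P(V, a) = -5 + 3**2 - 4*3 = -5 + 9 - 12 = -8)
u(j) = 111/2 + j (u(j) = -1/2 + ((19 + 37) + j) = -1/2 + (56 + j) = 111/2 + j)
(P(-36, 64) + 7169) + u(-67) = (-8 + 7169) + (111/2 - 67) = 7161 - 23/2 = 14299/2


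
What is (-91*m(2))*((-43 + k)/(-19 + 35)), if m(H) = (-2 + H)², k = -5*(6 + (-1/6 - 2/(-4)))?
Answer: 0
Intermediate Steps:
k = -95/3 (k = -5*(6 + (-1*⅙ - 2*(-¼))) = -5*(6 + (-⅙ + ½)) = -5*(6 + ⅓) = -5*19/3 = -95/3 ≈ -31.667)
(-91*m(2))*((-43 + k)/(-19 + 35)) = (-91*(-2 + 2)²)*((-43 - 95/3)/(-19 + 35)) = (-91*0²)*(-224/3/16) = (-91*0)*(-224/3*1/16) = 0*(-14/3) = 0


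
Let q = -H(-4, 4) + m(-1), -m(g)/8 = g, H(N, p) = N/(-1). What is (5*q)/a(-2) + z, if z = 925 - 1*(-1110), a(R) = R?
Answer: 2025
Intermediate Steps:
H(N, p) = -N (H(N, p) = N*(-1) = -N)
z = 2035 (z = 925 + 1110 = 2035)
m(g) = -8*g
q = 4 (q = -(-1)*(-4) - 8*(-1) = -1*4 + 8 = -4 + 8 = 4)
(5*q)/a(-2) + z = (5*4)/(-2) + 2035 = 20*(-½) + 2035 = -10 + 2035 = 2025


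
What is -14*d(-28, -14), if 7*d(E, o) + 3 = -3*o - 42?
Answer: 6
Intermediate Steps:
d(E, o) = -45/7 - 3*o/7 (d(E, o) = -3/7 + (-3*o - 42)/7 = -3/7 + (-42 - 3*o)/7 = -3/7 + (-6 - 3*o/7) = -45/7 - 3*o/7)
-14*d(-28, -14) = -14*(-45/7 - 3/7*(-14)) = -14*(-45/7 + 6) = -14*(-3/7) = 6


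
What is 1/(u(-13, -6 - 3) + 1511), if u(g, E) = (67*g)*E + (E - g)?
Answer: 1/9354 ≈ 0.00010691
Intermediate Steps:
u(g, E) = E - g + 67*E*g (u(g, E) = 67*E*g + (E - g) = E - g + 67*E*g)
1/(u(-13, -6 - 3) + 1511) = 1/(((-6 - 3) - 1*(-13) + 67*(-6 - 3)*(-13)) + 1511) = 1/((-9 + 13 + 67*(-9)*(-13)) + 1511) = 1/((-9 + 13 + 7839) + 1511) = 1/(7843 + 1511) = 1/9354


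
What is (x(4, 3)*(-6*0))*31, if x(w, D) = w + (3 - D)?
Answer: 0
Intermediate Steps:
x(w, D) = 3 + w - D
(x(4, 3)*(-6*0))*31 = ((3 + 4 - 1*3)*(-6*0))*31 = ((3 + 4 - 3)*0)*31 = (4*0)*31 = 0*31 = 0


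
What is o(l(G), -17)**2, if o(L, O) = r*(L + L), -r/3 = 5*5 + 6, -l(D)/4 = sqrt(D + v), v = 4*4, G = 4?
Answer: 11070720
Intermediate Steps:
v = 16
l(D) = -4*sqrt(16 + D) (l(D) = -4*sqrt(D + 16) = -4*sqrt(16 + D))
r = -93 (r = -3*(5*5 + 6) = -3*(25 + 6) = -3*31 = -93)
o(L, O) = -186*L (o(L, O) = -93*(L + L) = -186*L)
o(l(G), -17)**2 = (-(-744)*sqrt(16 + 4))**2 = (-(-744)*sqrt(20))**2 = (-(-744)*2*sqrt(5))**2 = (-(-1488)*sqrt(5))**2 = (1488*sqrt(5))**2 = 11070720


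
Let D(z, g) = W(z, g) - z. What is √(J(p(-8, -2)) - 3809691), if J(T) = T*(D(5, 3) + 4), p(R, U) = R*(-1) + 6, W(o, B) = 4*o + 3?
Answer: I*√3809383 ≈ 1951.8*I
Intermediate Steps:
W(o, B) = 3 + 4*o
D(z, g) = 3 + 3*z (D(z, g) = (3 + 4*z) - z = 3 + 3*z)
p(R, U) = 6 - R (p(R, U) = -R + 6 = 6 - R)
J(T) = 22*T (J(T) = T*((3 + 3*5) + 4) = T*((3 + 15) + 4) = T*(18 + 4) = T*22 = 22*T)
√(J(p(-8, -2)) - 3809691) = √(22*(6 - 1*(-8)) - 3809691) = √(22*(6 + 8) - 3809691) = √(22*14 - 3809691) = √(308 - 3809691) = √(-3809383) = I*√3809383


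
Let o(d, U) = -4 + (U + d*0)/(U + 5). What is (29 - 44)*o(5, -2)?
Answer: 70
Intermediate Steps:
o(d, U) = -4 + U/(5 + U) (o(d, U) = -4 + (U + 0)/(5 + U) = -4 + U/(5 + U))
(29 - 44)*o(5, -2) = (29 - 44)*((-20 - 3*(-2))/(5 - 2)) = -15*(-20 + 6)/3 = -5*(-14) = -15*(-14/3) = 70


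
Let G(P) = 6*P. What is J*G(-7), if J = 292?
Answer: -12264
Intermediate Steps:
J*G(-7) = 292*(6*(-7)) = 292*(-42) = -12264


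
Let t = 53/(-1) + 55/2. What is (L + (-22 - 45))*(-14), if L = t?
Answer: 1295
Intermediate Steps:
t = -51/2 (t = 53*(-1) + 55*(1/2) = -53 + 55/2 = -51/2 ≈ -25.500)
L = -51/2 ≈ -25.500
(L + (-22 - 45))*(-14) = (-51/2 + (-22 - 45))*(-14) = (-51/2 - 67)*(-14) = -185/2*(-14) = 1295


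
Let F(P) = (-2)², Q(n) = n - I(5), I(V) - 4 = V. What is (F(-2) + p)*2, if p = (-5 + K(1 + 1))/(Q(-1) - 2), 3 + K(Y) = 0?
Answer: 28/3 ≈ 9.3333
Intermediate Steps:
I(V) = 4 + V
K(Y) = -3 (K(Y) = -3 + 0 = -3)
Q(n) = -9 + n (Q(n) = n - (4 + 5) = n - 1*9 = n - 9 = -9 + n)
F(P) = 4
p = ⅔ (p = (-5 - 3)/((-9 - 1) - 2) = -8/(-10 - 2) = -8/(-12) = -8*(-1/12) = ⅔ ≈ 0.66667)
(F(-2) + p)*2 = (4 + ⅔)*2 = (14/3)*2 = 28/3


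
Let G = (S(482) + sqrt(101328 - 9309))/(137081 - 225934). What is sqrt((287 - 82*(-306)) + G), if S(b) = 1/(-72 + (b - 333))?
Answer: sqrt(1187955431622466738 - 526809437*sqrt(92019))/6841681 ≈ 159.31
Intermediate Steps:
S(b) = 1/(-405 + b) (S(b) = 1/(-72 + (-333 + b)) = 1/(-405 + b))
G = -1/6841681 - sqrt(92019)/88853 (G = (1/(-405 + 482) + sqrt(101328 - 9309))/(137081 - 225934) = (1/77 + sqrt(92019))/(-88853) = (1/77 + sqrt(92019))*(-1/88853) = -1/6841681 - sqrt(92019)/88853 ≈ -0.0034142)
sqrt((287 - 82*(-306)) + G) = sqrt((287 - 82*(-306)) + (-1/6841681 - sqrt(92019)/88853)) = sqrt((287 + 25092) + (-1/6841681 - sqrt(92019)/88853)) = sqrt(25379 + (-1/6841681 - sqrt(92019)/88853)) = sqrt(173635022098/6841681 - sqrt(92019)/88853)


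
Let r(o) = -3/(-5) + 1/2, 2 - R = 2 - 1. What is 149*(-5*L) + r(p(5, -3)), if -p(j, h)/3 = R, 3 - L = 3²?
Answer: 44711/10 ≈ 4471.1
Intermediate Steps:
R = 1 (R = 2 - (2 - 1) = 2 - 1*1 = 2 - 1 = 1)
L = -6 (L = 3 - 1*3² = 3 - 1*9 = 3 - 9 = -6)
p(j, h) = -3 (p(j, h) = -3*1 = -3)
r(o) = 11/10 (r(o) = -3*(-⅕) + 1*(½) = ⅗ + ½ = 11/10)
149*(-5*L) + r(p(5, -3)) = 149*(-5*(-6)) + 11/10 = 149*30 + 11/10 = 4470 + 11/10 = 44711/10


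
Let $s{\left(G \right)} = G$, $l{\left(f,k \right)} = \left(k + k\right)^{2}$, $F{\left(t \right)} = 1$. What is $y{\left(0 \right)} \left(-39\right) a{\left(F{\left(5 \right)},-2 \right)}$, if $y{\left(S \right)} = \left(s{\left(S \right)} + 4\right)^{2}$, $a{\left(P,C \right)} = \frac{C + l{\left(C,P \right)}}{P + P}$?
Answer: $-624$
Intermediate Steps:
$l{\left(f,k \right)} = 4 k^{2}$ ($l{\left(f,k \right)} = \left(2 k\right)^{2} = 4 k^{2}$)
$a{\left(P,C \right)} = \frac{C + 4 P^{2}}{2 P}$ ($a{\left(P,C \right)} = \frac{C + 4 P^{2}}{P + P} = \frac{C + 4 P^{2}}{2 P}$)
$y{\left(S \right)} = \left(4 + S\right)^{2}$ ($y{\left(S \right)} = \left(S + 4\right)^{2} = \left(4 + S\right)^{2}$)
$y{\left(0 \right)} \left(-39\right) a{\left(F{\left(5 \right)},-2 \right)} = \left(4 + 0\right)^{2} \left(-39\right) \left(2 \cdot 1 + \frac{1}{2} \left(-2\right) 1^{-1}\right) = 4^{2} \left(-39\right) \left(2 + \frac{1}{2} \left(-2\right) 1\right) = 16 \left(-39\right) \left(2 - 1\right) = \left(-624\right) 1 = -624$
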